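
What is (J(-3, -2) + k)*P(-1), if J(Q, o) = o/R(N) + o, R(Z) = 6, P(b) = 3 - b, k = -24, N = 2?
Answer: -316/3 ≈ -105.33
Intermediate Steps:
J(Q, o) = 7*o/6 (J(Q, o) = o/6 + o = 7*o/6)
(J(-3, -2) + k)*P(-1) = ((7/6)*(-2) - 24)*(3 - 1*(-1)) = (-7/3 - 24)*(3 + 1) = -79/3*4 = -316/3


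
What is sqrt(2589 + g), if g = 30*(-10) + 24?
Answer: 3*sqrt(257) ≈ 48.094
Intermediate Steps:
g = -276 (g = -300 + 24 = -276)
sqrt(2589 + g) = sqrt(2589 - 276) = sqrt(2313) = 3*sqrt(257)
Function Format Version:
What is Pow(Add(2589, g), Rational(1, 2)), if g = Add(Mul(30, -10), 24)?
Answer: Mul(3, Pow(257, Rational(1, 2))) ≈ 48.094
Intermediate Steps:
g = -276 (g = Add(-300, 24) = -276)
Pow(Add(2589, g), Rational(1, 2)) = Pow(Add(2589, -276), Rational(1, 2)) = Pow(2313, Rational(1, 2)) = Mul(3, Pow(257, Rational(1, 2)))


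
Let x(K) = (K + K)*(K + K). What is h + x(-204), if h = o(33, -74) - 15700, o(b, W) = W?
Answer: 150690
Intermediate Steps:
x(K) = 4*K² (x(K) = (2*K)*(2*K) = 4*K²)
h = -15774 (h = -74 - 15700 = -15774)
h + x(-204) = -15774 + 4*(-204)² = -15774 + 4*41616 = -15774 + 166464 = 150690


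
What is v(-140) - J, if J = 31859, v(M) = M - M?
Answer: -31859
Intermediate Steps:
v(M) = 0
v(-140) - J = 0 - 1*31859 = 0 - 31859 = -31859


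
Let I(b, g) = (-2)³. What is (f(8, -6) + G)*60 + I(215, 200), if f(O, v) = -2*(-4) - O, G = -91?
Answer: -5468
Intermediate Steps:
I(b, g) = -8
f(O, v) = 8 - O
(f(8, -6) + G)*60 + I(215, 200) = ((8 - 1*8) - 91)*60 - 8 = ((8 - 8) - 91)*60 - 8 = (0 - 91)*60 - 8 = -91*60 - 8 = -5460 - 8 = -5468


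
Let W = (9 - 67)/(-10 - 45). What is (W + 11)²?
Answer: 439569/3025 ≈ 145.31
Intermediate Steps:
W = 58/55 (W = -58/(-55) = -58*(-1/55) = 58/55 ≈ 1.0545)
(W + 11)² = (58/55 + 11)² = (663/55)² = 439569/3025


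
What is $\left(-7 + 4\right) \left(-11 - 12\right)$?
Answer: $69$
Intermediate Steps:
$\left(-7 + 4\right) \left(-11 - 12\right) = \left(-3\right) \left(-23\right) = 69$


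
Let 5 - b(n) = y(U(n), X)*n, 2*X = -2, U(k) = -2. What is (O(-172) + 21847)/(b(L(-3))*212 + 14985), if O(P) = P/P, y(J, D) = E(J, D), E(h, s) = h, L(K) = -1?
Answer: 21848/15621 ≈ 1.3986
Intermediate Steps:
X = -1 (X = (½)*(-2) = -1)
y(J, D) = J
b(n) = 5 + 2*n (b(n) = 5 - (-2)*n = 5 + 2*n)
O(P) = 1
(O(-172) + 21847)/(b(L(-3))*212 + 14985) = (1 + 21847)/((5 + 2*(-1))*212 + 14985) = 21848/((5 - 2)*212 + 14985) = 21848/(3*212 + 14985) = 21848/(636 + 14985) = 21848/15621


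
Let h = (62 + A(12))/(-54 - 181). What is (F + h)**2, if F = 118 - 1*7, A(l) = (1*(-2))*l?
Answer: 678446209/55225 ≈ 12285.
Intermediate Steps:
A(l) = -2*l
h = -38/235 (h = (62 - 2*12)/(-54 - 181) = (62 - 24)/(-235) = 38*(-1/235) = -38/235 ≈ -0.16170)
F = 111 (F = 118 - 7 = 111)
(F + h)**2 = (111 - 38/235)**2 = (26047/235)**2 = 678446209/55225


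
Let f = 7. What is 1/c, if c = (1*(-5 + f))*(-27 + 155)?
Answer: 1/256 ≈ 0.0039063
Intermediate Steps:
c = 256 (c = (1*(-5 + 7))*(-27 + 155) = (1*2)*128 = 2*128 = 256)
1/c = 1/256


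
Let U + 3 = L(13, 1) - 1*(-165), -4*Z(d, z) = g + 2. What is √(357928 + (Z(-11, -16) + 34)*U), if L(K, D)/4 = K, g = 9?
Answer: √1458462/2 ≈ 603.83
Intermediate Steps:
L(K, D) = 4*K
Z(d, z) = -11/4 (Z(d, z) = -(9 + 2)/4 = -¼*11 = -11/4)
U = 214 (U = -3 + (4*13 - 1*(-165)) = -3 + (52 + 165) = -3 + 217 = 214)
√(357928 + (Z(-11, -16) + 34)*U) = √(357928 + (-11/4 + 34)*214) = √(357928 + (125/4)*214) = √(357928 + 13375/2) = √(729231/2) = √1458462/2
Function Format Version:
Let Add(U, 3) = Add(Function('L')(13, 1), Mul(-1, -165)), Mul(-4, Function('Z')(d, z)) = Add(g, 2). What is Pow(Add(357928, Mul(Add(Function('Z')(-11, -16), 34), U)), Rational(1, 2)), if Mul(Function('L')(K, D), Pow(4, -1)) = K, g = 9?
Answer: Mul(Rational(1, 2), Pow(1458462, Rational(1, 2))) ≈ 603.83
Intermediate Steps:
Function('L')(K, D) = Mul(4, K)
Function('Z')(d, z) = Rational(-11, 4) (Function('Z')(d, z) = Mul(Rational(-1, 4), Add(9, 2)) = Mul(Rational(-1, 4), 11) = Rational(-11, 4))
U = 214 (U = Add(-3, Add(Mul(4, 13), Mul(-1, -165))) = Add(-3, Add(52, 165)) = Add(-3, 217) = 214)
Pow(Add(357928, Mul(Add(Function('Z')(-11, -16), 34), U)), Rational(1, 2)) = Pow(Add(357928, Mul(Add(Rational(-11, 4), 34), 214)), Rational(1, 2)) = Pow(Add(357928, Mul(Rational(125, 4), 214)), Rational(1, 2)) = Pow(Add(357928, Rational(13375, 2)), Rational(1, 2)) = Pow(Rational(729231, 2), Rational(1, 2)) = Mul(Rational(1, 2), Pow(1458462, Rational(1, 2)))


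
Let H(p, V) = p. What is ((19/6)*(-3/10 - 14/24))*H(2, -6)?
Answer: -1007/180 ≈ -5.5944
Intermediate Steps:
((19/6)*(-3/10 - 14/24))*H(2, -6) = ((19/6)*(-3/10 - 14/24))*2 = ((19*(⅙))*(-3*⅒ - 14*1/24))*2 = (19*(-3/10 - 7/12)/6)*2 = ((19/6)*(-53/60))*2 = -1007/360*2 = -1007/180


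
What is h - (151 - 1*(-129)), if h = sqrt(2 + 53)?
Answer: -280 + sqrt(55) ≈ -272.58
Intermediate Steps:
h = sqrt(55) ≈ 7.4162
h - (151 - 1*(-129)) = sqrt(55) - (151 - 1*(-129)) = sqrt(55) - (151 + 129) = sqrt(55) - 1*280 = sqrt(55) - 280 = -280 + sqrt(55)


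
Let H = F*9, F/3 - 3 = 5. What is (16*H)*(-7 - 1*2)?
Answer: -31104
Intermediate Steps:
F = 24 (F = 9 + 3*5 = 9 + 15 = 24)
H = 216 (H = 24*9 = 216)
(16*H)*(-7 - 1*2) = (16*216)*(-7 - 1*2) = 3456*(-7 - 2) = 3456*(-9) = -31104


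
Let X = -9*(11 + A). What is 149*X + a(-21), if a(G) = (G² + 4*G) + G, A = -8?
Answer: -3687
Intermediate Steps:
a(G) = G² + 5*G
X = -27 (X = -9*(11 - 8) = -9*3 = -27)
149*X + a(-21) = 149*(-27) - 21*(5 - 21) = -4023 - 21*(-16) = -4023 + 336 = -3687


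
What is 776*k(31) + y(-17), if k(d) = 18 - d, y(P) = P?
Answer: -10105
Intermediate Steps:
776*k(31) + y(-17) = 776*(18 - 1*31) - 17 = 776*(18 - 31) - 17 = 776*(-13) - 17 = -10088 - 17 = -10105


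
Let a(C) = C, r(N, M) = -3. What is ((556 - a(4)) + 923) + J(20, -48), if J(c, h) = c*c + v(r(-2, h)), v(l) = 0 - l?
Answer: 1878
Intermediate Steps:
v(l) = -l
J(c, h) = 3 + c**2 (J(c, h) = c*c - 1*(-3) = c**2 + 3 = 3 + c**2)
((556 - a(4)) + 923) + J(20, -48) = ((556 - 1*4) + 923) + (3 + 20**2) = ((556 - 4) + 923) + (3 + 400) = (552 + 923) + 403 = 1475 + 403 = 1878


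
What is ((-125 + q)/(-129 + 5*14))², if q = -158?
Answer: 80089/3481 ≈ 23.007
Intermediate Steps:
((-125 + q)/(-129 + 5*14))² = ((-125 - 158)/(-129 + 5*14))² = (-283/(-129 + 70))² = (-283/(-59))² = (-283*(-1/59))² = (283/59)² = 80089/3481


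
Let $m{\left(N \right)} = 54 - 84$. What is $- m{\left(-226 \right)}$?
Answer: $30$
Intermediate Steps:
$m{\left(N \right)} = -30$
$- m{\left(-226 \right)} = \left(-1\right) \left(-30\right) = 30$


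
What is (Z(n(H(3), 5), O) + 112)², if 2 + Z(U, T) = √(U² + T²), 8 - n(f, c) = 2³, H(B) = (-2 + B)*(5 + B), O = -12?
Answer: 14884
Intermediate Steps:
n(f, c) = 0 (n(f, c) = 8 - 1*2³ = 8 - 1*8 = 8 - 8 = 0)
Z(U, T) = -2 + √(T² + U²) (Z(U, T) = -2 + √(U² + T²) = -2 + √(T² + U²))
(Z(n(H(3), 5), O) + 112)² = ((-2 + √((-12)² + 0²)) + 112)² = ((-2 + √(144 + 0)) + 112)² = ((-2 + √144) + 112)² = ((-2 + 12) + 112)² = (10 + 112)² = 122² = 14884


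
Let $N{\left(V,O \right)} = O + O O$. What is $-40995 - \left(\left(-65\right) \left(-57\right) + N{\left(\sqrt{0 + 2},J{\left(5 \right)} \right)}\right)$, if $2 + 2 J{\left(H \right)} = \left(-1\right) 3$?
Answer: $- \frac{178815}{4} \approx -44704.0$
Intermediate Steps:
$J{\left(H \right)} = - \frac{5}{2}$ ($J{\left(H \right)} = -1 + \frac{\left(-1\right) 3}{2} = -1 + \frac{1}{2} \left(-3\right) = -1 - \frac{3}{2} = - \frac{5}{2}$)
$N{\left(V,O \right)} = O + O^{2}$
$-40995 - \left(\left(-65\right) \left(-57\right) + N{\left(\sqrt{0 + 2},J{\left(5 \right)} \right)}\right) = -40995 - \left(\left(-65\right) \left(-57\right) - \frac{5 \left(1 - \frac{5}{2}\right)}{2}\right) = -40995 - \left(3705 - - \frac{15}{4}\right) = -40995 - \left(3705 + \frac{15}{4}\right) = -40995 - \frac{14835}{4} = - \frac{178815}{4}$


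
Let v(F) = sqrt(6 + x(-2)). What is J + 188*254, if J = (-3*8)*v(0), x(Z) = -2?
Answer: 47704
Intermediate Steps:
v(F) = 2 (v(F) = sqrt(6 - 2) = sqrt(4) = 2)
J = -48 (J = -3*8*2 = -24*2 = -48)
J + 188*254 = -48 + 188*254 = -48 + 47752 = 47704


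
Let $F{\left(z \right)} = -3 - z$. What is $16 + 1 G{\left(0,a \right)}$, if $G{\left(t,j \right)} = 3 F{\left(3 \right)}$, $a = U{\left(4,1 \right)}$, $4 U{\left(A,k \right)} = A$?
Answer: $-2$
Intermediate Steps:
$U{\left(A,k \right)} = \frac{A}{4}$
$a = 1$ ($a = \frac{1}{4} \cdot 4 = 1$)
$G{\left(t,j \right)} = -18$ ($G{\left(t,j \right)} = 3 \left(-3 - 3\right) = 3 \left(-6\right) = -18$)
$16 + 1 G{\left(0,a \right)} = 16 + 1 \left(-18\right) = 16 - 18 = -2$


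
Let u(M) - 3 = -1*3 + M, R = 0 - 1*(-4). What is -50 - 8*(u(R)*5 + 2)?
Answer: -226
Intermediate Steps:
R = 4 (R = 0 + 4 = 4)
u(M) = M (u(M) = 3 + (-1*3 + M) = 3 + (-3 + M) = M)
-50 - 8*(u(R)*5 + 2) = -50 - 8*(4*5 + 2) = -50 - 8*(20 + 2) = -50 - 8*22 = -50 - 176 = -226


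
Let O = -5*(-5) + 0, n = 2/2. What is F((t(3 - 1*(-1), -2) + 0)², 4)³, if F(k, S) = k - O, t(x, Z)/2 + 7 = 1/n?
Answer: 1685159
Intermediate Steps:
n = 1 (n = 2*(½) = 1)
O = 25 (O = 25 + 0 = 25)
t(x, Z) = -12 (t(x, Z) = -14 + 2/1 = -14 + 2*1 = -14 + 2 = -12)
F(k, S) = -25 + k (F(k, S) = k - 1*25 = k - 25 = -25 + k)
F((t(3 - 1*(-1), -2) + 0)², 4)³ = (-25 + (-12 + 0)²)³ = (-25 + (-12)²)³ = (-25 + 144)³ = 119³ = 1685159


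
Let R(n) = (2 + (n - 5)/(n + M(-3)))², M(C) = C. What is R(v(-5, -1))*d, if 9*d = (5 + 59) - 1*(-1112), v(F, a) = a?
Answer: 4802/3 ≈ 1600.7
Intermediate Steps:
R(n) = (2 + (-5 + n)/(-3 + n))² (R(n) = (2 + (n - 5)/(n - 3))² = (2 + (-5 + n)/(-3 + n))²)
d = 392/3 (d = ((5 + 59) - 1*(-1112))/9 = (64 + 1112)/9 = (⅑)*1176 = 392/3 ≈ 130.67)
R(v(-5, -1))*d = ((-11 + 3*(-1))²/(-3 - 1)²)*(392/3) = ((-11 - 3)²/(-4)²)*(392/3) = ((-14)²*(1/16))*(392/3) = (196*(1/16))*(392/3) = (49/4)*(392/3) = 4802/3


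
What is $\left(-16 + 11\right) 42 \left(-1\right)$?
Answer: $210$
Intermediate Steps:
$\left(-16 + 11\right) 42 \left(-1\right) = \left(-5\right) \left(-42\right) = 210$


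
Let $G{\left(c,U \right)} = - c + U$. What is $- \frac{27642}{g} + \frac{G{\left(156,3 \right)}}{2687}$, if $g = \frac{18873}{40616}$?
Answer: $- \frac{1005572621611}{16903917} \approx -59488.0$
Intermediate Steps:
$g = \frac{18873}{40616}$ ($g = 18873 \cdot \frac{1}{40616} = \frac{18873}{40616} \approx 0.46467$)
$G{\left(c,U \right)} = U - c$
$- \frac{27642}{g} + \frac{G{\left(156,3 \right)}}{2687} = - \frac{27642}{\frac{18873}{40616}} + \frac{3 - 156}{2687} = \left(-27642\right) \frac{40616}{18873} + \left(3 - 156\right) \frac{1}{2687} = - \frac{374235824}{6291} - \frac{153}{2687} = - \frac{1005572621611}{16903917}$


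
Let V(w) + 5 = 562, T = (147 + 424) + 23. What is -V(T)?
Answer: -557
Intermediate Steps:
T = 594 (T = 571 + 23 = 594)
V(w) = 557 (V(w) = -5 + 562 = 557)
-V(T) = -1*557 = -557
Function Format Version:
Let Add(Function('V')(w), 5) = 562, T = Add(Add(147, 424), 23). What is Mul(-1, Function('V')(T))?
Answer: -557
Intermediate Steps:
T = 594 (T = Add(571, 23) = 594)
Function('V')(w) = 557 (Function('V')(w) = Add(-5, 562) = 557)
Mul(-1, Function('V')(T)) = Mul(-1, 557) = -557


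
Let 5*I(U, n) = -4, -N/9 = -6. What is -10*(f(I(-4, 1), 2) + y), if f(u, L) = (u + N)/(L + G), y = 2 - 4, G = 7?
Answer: -352/9 ≈ -39.111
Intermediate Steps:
N = 54 (N = -9*(-6) = 54)
I(U, n) = -4/5 (I(U, n) = (1/5)*(-4) = -4/5)
y = -2
f(u, L) = (54 + u)/(7 + L) (f(u, L) = (u + 54)/(L + 7) = (54 + u)/(7 + L))
-10*(f(I(-4, 1), 2) + y) = -10*((54 - 4/5)/(7 + 2) - 2) = -10*((266/5)/9 - 2) = -10*((1/9)*(266/5) - 2) = -10*(266/45 - 2) = -10*176/45 = -352/9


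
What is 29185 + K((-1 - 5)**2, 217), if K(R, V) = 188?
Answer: 29373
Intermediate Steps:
29185 + K((-1 - 5)**2, 217) = 29185 + 188 = 29373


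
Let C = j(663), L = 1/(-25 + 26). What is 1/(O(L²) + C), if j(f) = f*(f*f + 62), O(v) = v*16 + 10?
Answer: 1/291475379 ≈ 3.4308e-9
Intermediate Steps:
L = 1 (L = 1/1 = 1)
O(v) = 10 + 16*v (O(v) = 16*v + 10 = 10 + 16*v)
j(f) = f*(62 + f²) (j(f) = f*(f² + 62) = f*(62 + f²))
C = 291475353 (C = 663*(62 + 663²) = 663*(62 + 439569) = 663*439631 = 291475353)
1/(O(L²) + C) = 1/((10 + 16*1²) + 291475353) = 1/((10 + 16*1) + 291475353) = 1/((10 + 16) + 291475353) = 1/(26 + 291475353) = 1/291475379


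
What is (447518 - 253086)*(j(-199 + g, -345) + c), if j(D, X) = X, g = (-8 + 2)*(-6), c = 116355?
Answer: 22556056320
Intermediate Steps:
g = 36 (g = -6*(-6) = 36)
(447518 - 253086)*(j(-199 + g, -345) + c) = (447518 - 253086)*(-345 + 116355) = 194432*116010 = 22556056320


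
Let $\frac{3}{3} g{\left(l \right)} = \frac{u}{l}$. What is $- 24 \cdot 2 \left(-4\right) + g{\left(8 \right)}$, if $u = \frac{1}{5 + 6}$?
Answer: $\frac{16897}{88} \approx 192.01$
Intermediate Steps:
$u = \frac{1}{11} \approx 0.090909$
$g{\left(l \right)} = \frac{1}{11 l}$
$- 24 \cdot 2 \left(-4\right) + g{\left(8 \right)} = - 24 \cdot 2 \left(-4\right) + \frac{1}{11 \cdot 8} = \left(-24\right) \left(-8\right) + \frac{1}{11} \cdot \frac{1}{8} = 192 + \frac{1}{88} = \frac{16897}{88}$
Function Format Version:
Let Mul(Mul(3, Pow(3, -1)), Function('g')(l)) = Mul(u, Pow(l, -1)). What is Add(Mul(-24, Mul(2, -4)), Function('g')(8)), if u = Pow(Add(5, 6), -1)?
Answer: Rational(16897, 88) ≈ 192.01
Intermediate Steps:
u = Rational(1, 11) (u = Pow(11, -1) = Rational(1, 11) ≈ 0.090909)
Function('g')(l) = Mul(Rational(1, 11), Pow(l, -1))
Add(Mul(-24, Mul(2, -4)), Function('g')(8)) = Add(Mul(-24, Mul(2, -4)), Mul(Rational(1, 11), Pow(8, -1))) = Add(Mul(-24, -8), Mul(Rational(1, 11), Rational(1, 8))) = Add(192, Rational(1, 88)) = Rational(16897, 88)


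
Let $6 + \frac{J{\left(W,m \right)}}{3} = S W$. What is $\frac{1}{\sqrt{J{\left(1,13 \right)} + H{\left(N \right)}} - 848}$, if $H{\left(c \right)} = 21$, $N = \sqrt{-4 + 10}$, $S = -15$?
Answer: $- \frac{424}{359573} - \frac{i \sqrt{42}}{719146} \approx -0.0011792 - 9.0117 \cdot 10^{-6} i$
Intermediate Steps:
$J{\left(W,m \right)} = -18 - 45 W$ ($J{\left(W,m \right)} = -18 + 3 \left(- 15 W\right) = -18 - 45 W$)
$N = \sqrt{6} \approx 2.4495$
$\frac{1}{\sqrt{J{\left(1,13 \right)} + H{\left(N \right)}} - 848} = \frac{1}{\sqrt{\left(-18 - 45\right) + 21} - 848} = \frac{1}{\sqrt{-63 + 21} - 848} = \frac{1}{\sqrt{-42} - 848} = \frac{1}{i \sqrt{42} - 848} = \frac{1}{-848 + i \sqrt{42}}$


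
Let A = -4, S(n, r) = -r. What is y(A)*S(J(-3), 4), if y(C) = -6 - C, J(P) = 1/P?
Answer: 8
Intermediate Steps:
y(A)*S(J(-3), 4) = (-6 - 1*(-4))*(-1*4) = (-6 + 4)*(-4) = -2*(-4) = 8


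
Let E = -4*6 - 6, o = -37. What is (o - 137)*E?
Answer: 5220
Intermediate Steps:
E = -30 (E = -24 - 6 = -30)
(o - 137)*E = (-37 - 137)*(-30) = -174*(-30) = 5220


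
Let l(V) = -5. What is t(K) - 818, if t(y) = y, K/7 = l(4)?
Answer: -853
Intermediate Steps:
K = -35 (K = 7*(-5) = -35)
t(K) - 818 = -35 - 818 = -853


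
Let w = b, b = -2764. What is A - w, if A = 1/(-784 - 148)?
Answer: 2576047/932 ≈ 2764.0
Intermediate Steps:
A = -1/932 (A = 1/(-932) = -1/932 ≈ -0.0010730)
w = -2764
A - w = -1/932 - 1*(-2764) = -1/932 + 2764 = 2576047/932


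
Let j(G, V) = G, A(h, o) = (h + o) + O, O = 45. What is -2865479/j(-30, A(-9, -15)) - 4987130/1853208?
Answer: 442514916061/4633020 ≈ 95513.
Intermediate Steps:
A(h, o) = 45 + h + o (A(h, o) = (h + o) + 45 = 45 + h + o)
-2865479/j(-30, A(-9, -15)) - 4987130/1853208 = -2865479/(-30) - 4987130/1853208 = -2865479*(-1/30) - 4987130*1/1853208 = 2865479/30 - 2493565/926604 = 442514916061/4633020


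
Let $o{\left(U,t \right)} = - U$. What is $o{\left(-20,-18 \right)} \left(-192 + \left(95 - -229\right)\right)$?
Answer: $2640$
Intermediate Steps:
$o{\left(-20,-18 \right)} \left(-192 + \left(95 - -229\right)\right) = \left(-1\right) \left(-20\right) \left(-192 + \left(95 - -229\right)\right) = 20 \left(-192 + \left(95 + 229\right)\right) = 20 \left(-192 + 324\right) = 20 \cdot 132 = 2640$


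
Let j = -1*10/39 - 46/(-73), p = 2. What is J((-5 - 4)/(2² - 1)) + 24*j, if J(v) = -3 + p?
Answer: 7563/949 ≈ 7.9694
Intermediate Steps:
j = 1064/2847 (j = -10*1/39 - 46*(-1/73) = -10/39 + 46/73 = 1064/2847 ≈ 0.37373)
J(v) = -1 (J(v) = -3 + 2 = -1)
J((-5 - 4)/(2² - 1)) + 24*j = -1 + 24*(1064/2847) = -1 + 8512/949 = 7563/949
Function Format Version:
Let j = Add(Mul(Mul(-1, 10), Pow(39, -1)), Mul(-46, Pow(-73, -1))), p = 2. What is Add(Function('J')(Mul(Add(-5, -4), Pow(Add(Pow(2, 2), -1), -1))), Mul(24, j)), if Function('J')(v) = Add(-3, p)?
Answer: Rational(7563, 949) ≈ 7.9694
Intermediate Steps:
j = Rational(1064, 2847) (j = Add(Mul(-10, Rational(1, 39)), Mul(-46, Rational(-1, 73))) = Add(Rational(-10, 39), Rational(46, 73)) = Rational(1064, 2847) ≈ 0.37373)
Function('J')(v) = -1 (Function('J')(v) = Add(-3, 2) = -1)
Add(Function('J')(Mul(Add(-5, -4), Pow(Add(Pow(2, 2), -1), -1))), Mul(24, j)) = Add(-1, Mul(24, Rational(1064, 2847))) = Add(-1, Rational(8512, 949)) = Rational(7563, 949)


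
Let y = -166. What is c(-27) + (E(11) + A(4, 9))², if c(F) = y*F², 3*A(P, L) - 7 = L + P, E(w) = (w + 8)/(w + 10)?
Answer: -5926877/49 ≈ -1.2096e+5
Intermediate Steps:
E(w) = (8 + w)/(10 + w)
A(P, L) = 7/3 + L/3 + P/3 (A(P, L) = 7/3 + (L + P)/3 = 7/3 + (L/3 + P/3) = 7/3 + L/3 + P/3)
c(F) = -166*F²
c(-27) + (E(11) + A(4, 9))² = -166*(-27)² + ((8 + 11)/(10 + 11) + (7/3 + (⅓)*9 + (⅓)*4))² = -166*729 + (19/21 + (7/3 + 3 + 4/3))² = -121014 + ((1/21)*19 + 20/3)² = -121014 + (19/21 + 20/3)² = -121014 + (53/7)² = -121014 + 2809/49 = -5926877/49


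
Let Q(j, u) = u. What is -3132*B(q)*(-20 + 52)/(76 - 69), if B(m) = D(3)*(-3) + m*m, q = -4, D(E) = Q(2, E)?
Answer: -100224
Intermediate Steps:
D(E) = E
B(m) = -9 + m² (B(m) = 3*(-3) + m*m = -9 + m²)
-3132*B(q)*(-20 + 52)/(76 - 69) = -3132*(-9 + (-4)²)*(-20 + 52)/(76 - 69) = -3132*(-9 + 16)*32/7 = -21924*32*(⅐) = -21924*32/7 = -3132*32 = -100224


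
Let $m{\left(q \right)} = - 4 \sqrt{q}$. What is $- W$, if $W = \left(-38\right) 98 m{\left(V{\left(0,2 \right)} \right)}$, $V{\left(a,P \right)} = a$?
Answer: $0$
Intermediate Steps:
$W = 0$ ($W = \left(-38\right) 98 \left(- 4 \sqrt{0}\right) = - 3724 \left(\left(-4\right) 0\right) = \left(-3724\right) 0 = 0$)
$- W = \left(-1\right) 0 = 0$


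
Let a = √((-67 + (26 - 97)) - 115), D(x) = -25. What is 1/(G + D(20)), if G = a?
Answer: -25/878 - I*√253/878 ≈ -0.028474 - 0.018116*I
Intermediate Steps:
a = I*√253 (a = √((-67 - 71) - 115) = √(-138 - 115) = √(-253) = I*√253 ≈ 15.906*I)
G = I*√253 ≈ 15.906*I
1/(G + D(20)) = 1/(I*√253 - 25) = 1/(-25 + I*√253)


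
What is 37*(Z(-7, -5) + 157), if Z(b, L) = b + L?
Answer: 5365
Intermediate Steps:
Z(b, L) = L + b
37*(Z(-7, -5) + 157) = 37*((-5 - 7) + 157) = 37*(-12 + 157) = 37*145 = 5365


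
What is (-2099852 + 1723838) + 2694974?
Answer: 2318960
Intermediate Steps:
(-2099852 + 1723838) + 2694974 = -376014 + 2694974 = 2318960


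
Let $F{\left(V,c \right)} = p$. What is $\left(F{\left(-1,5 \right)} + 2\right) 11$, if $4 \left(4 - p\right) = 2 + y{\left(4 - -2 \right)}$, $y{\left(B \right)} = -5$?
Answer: $\frac{297}{4} \approx 74.25$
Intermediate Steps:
$p = \frac{19}{4}$ ($p = 4 - \frac{2 - 5}{4} = 4 - - \frac{3}{4} = 4 + \frac{3}{4} = \frac{19}{4} \approx 4.75$)
$F{\left(V,c \right)} = \frac{19}{4}$
$\left(F{\left(-1,5 \right)} + 2\right) 11 = \left(\frac{19}{4} + 2\right) 11 = \frac{27}{4} \cdot 11 = \frac{297}{4}$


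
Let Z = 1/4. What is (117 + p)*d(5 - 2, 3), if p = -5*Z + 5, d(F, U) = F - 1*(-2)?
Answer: 2415/4 ≈ 603.75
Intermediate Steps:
Z = ¼ (Z = 1*(¼) = ¼ ≈ 0.25000)
d(F, U) = 2 + F (d(F, U) = F + 2 = 2 + F)
p = 15/4 (p = -5*¼ + 5 = -5/4 + 5 = 15/4 ≈ 3.7500)
(117 + p)*d(5 - 2, 3) = (117 + 15/4)*(2 + (5 - 2)) = 483*(2 + 3)/4 = (483/4)*5 = 2415/4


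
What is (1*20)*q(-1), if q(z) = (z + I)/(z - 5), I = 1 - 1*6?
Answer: 20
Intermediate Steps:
I = -5 (I = 1 - 6 = -5)
q(z) = 1 (q(z) = (z - 5)/(z - 5) = (-5 + z)/(-5 + z) = 1)
(1*20)*q(-1) = (1*20)*1 = 20*1 = 20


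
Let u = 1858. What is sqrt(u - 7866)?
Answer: 2*I*sqrt(1502) ≈ 77.511*I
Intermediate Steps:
sqrt(u - 7866) = sqrt(1858 - 7866) = sqrt(-6008) = 2*I*sqrt(1502)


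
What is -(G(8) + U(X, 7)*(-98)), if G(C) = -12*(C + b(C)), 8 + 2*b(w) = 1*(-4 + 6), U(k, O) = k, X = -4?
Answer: -332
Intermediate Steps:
b(w) = -3 (b(w) = -4 + (1*(-4 + 6))/2 = -4 + (1*2)/2 = -4 + (½)*2 = -4 + 1 = -3)
G(C) = 36 - 12*C (G(C) = -12*(C - 3) = -12*(-3 + C) = 36 - 12*C)
-(G(8) + U(X, 7)*(-98)) = -((36 - 12*8) - 4*(-98)) = -((36 - 96) + 392) = -(-60 + 392) = -1*332 = -332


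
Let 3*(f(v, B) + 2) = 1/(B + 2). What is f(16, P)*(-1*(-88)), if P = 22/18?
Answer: -4840/29 ≈ -166.90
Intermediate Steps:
P = 11/9 (P = 22*(1/18) = 11/9 ≈ 1.2222)
f(v, B) = -2 + 1/(3*(2 + B)) (f(v, B) = -2 + 1/(3*(B + 2)) = -2 + 1/(3*(2 + B)))
f(16, P)*(-1*(-88)) = ((-11 - 6*11/9)/(3*(2 + 11/9)))*(-1*(-88)) = ((-11 - 22/3)/(3*(29/9)))*88 = ((1/3)*(9/29)*(-55/3))*88 = -55/29*88 = -4840/29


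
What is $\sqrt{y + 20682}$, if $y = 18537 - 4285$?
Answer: $\sqrt{34934} \approx 186.91$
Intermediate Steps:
$y = 14252$
$\sqrt{y + 20682} = \sqrt{14252 + 20682} = \sqrt{34934}$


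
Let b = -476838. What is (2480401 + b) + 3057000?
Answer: 5060563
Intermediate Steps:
(2480401 + b) + 3057000 = (2480401 - 476838) + 3057000 = 2003563 + 3057000 = 5060563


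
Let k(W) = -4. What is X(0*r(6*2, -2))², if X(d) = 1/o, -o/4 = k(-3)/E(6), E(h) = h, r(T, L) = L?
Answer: 9/64 ≈ 0.14063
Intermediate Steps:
o = 8/3 (o = -(-16)/6 = -4*(-⅔) = 8/3 ≈ 2.6667)
X(d) = 3/8 (X(d) = 1/(8/3) = 3/8)
X(0*r(6*2, -2))² = (3/8)² = 9/64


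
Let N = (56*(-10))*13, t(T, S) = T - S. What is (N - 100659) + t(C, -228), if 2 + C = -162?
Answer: -107875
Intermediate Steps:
C = -164 (C = -2 - 162 = -164)
N = -7280 (N = -560*13 = -7280)
(N - 100659) + t(C, -228) = (-7280 - 100659) + (-164 - 1*(-228)) = -107939 + (-164 + 228) = -107939 + 64 = -107875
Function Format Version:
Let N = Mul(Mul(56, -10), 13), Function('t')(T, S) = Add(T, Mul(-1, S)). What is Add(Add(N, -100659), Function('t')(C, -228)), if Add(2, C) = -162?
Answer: -107875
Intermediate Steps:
C = -164 (C = Add(-2, -162) = -164)
N = -7280 (N = Mul(-560, 13) = -7280)
Add(Add(N, -100659), Function('t')(C, -228)) = Add(Add(-7280, -100659), Add(-164, Mul(-1, -228))) = Add(-107939, Add(-164, 228)) = Add(-107939, 64) = -107875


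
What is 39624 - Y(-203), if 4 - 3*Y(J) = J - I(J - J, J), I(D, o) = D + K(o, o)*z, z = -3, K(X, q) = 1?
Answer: 39556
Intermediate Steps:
I(D, o) = -3 + D (I(D, o) = D + 1*(-3) = D - 3 = -3 + D)
Y(J) = 1/3 - J/3 (Y(J) = 4/3 - (J - (-3 + (J - J)))/3 = 4/3 - (J - (-3 + 0))/3 = 4/3 - (J - 1*(-3))/3 = 4/3 - (J + 3)/3 = 4/3 - (3 + J)/3 = 4/3 + (-1 - J/3) = 1/3 - J/3)
39624 - Y(-203) = 39624 - (1/3 - 1/3*(-203)) = 39624 - (1/3 + 203/3) = 39624 - 1*68 = 39624 - 68 = 39556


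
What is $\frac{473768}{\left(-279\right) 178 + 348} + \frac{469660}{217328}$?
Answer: $- \frac{9975279833}{1339664124} \approx -7.4461$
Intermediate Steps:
$\frac{473768}{\left(-279\right) 178 + 348} + \frac{469660}{217328} = \frac{473768}{-49662 + 348} + 469660 \cdot \frac{1}{217328} = \frac{473768}{-49314} + \frac{117415}{54332} = 473768 \left(- \frac{1}{49314}\right) + \frac{117415}{54332} = - \frac{236884}{24657} + \frac{117415}{54332} = - \frac{9975279833}{1339664124}$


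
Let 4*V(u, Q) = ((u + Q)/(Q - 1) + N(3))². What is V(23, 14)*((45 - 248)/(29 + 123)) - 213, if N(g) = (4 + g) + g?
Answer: -27547643/102752 ≈ -268.10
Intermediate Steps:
N(g) = 4 + 2*g
V(u, Q) = (10 + (Q + u)/(-1 + Q))²/4 (V(u, Q) = ((u + Q)/(Q - 1) + (4 + 2*3))²/4 = ((Q + u)/(-1 + Q) + (4 + 6))²/4 = ((Q + u)/(-1 + Q) + 10)²/4 = (10 + (Q + u)/(-1 + Q))²/4)
V(23, 14)*((45 - 248)/(29 + 123)) - 213 = ((-10 + 23 + 11*14)²/(4*(-1 + 14)²))*((45 - 248)/(29 + 123)) - 213 = ((¼)*(-10 + 23 + 154)²/13²)*(-203/152) - 213 = ((¼)*(1/169)*167²)*(-203*1/152) - 213 = ((¼)*(1/169)*27889)*(-203/152) - 213 = (27889/676)*(-203/152) - 213 = -5661467/102752 - 213 = -27547643/102752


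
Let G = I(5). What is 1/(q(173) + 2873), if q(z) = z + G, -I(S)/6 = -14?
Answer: 1/3130 ≈ 0.00031949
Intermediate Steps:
I(S) = 84 (I(S) = -6*(-14) = 84)
G = 84
q(z) = 84 + z (q(z) = z + 84 = 84 + z)
1/(q(173) + 2873) = 1/((84 + 173) + 2873) = 1/(257 + 2873) = 1/3130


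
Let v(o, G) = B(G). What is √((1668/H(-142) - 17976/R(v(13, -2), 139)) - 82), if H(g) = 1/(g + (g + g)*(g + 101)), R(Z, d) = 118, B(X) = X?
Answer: √66783338882/59 ≈ 4380.1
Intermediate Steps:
v(o, G) = G
H(g) = 1/(g + 2*g*(101 + g)) (H(g) = 1/(g + (2*g)*(101 + g)) = 1/(g + 2*g*(101 + g)))
√((1668/H(-142) - 17976/R(v(13, -2), 139)) - 82) = √((1668/((1/((-142)*(203 + 2*(-142))))) - 17976/118) - 82) = √((1668/((-1/(142*(203 - 284)))) - 17976*1/118) - 82) = √((1668/((-1/142/(-81))) - 8988/59) - 82) = √((1668/((-1/142*(-1/81))) - 8988/59) - 82) = √((1668/(1/11502) - 8988/59) - 82) = √((1668*11502 - 8988/59) - 82) = √((19185336 - 8988/59) - 82) = √(1131925836/59 - 82) = √(1131920998/59) = √66783338882/59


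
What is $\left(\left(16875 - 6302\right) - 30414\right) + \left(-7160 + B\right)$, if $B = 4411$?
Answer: $-22590$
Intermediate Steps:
$\left(\left(16875 - 6302\right) - 30414\right) + \left(-7160 + B\right) = \left(\left(16875 - 6302\right) - 30414\right) + \left(-7160 + 4411\right) = \left(10573 - 30414\right) - 2749 = -19841 - 2749 = -22590$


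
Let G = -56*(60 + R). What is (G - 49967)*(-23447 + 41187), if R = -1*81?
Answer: -865552340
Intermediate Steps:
R = -81
G = 1176 (G = -56*(60 - 81) = -56*(-21) = 1176)
(G - 49967)*(-23447 + 41187) = (1176 - 49967)*(-23447 + 41187) = -48791*17740 = -865552340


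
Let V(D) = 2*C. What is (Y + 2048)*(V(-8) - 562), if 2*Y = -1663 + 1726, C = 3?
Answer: -1156202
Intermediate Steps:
V(D) = 6 (V(D) = 2*3 = 6)
Y = 63/2 (Y = (-1663 + 1726)/2 = (½)*63 = 63/2 ≈ 31.500)
(Y + 2048)*(V(-8) - 562) = (63/2 + 2048)*(6 - 562) = (4159/2)*(-556) = -1156202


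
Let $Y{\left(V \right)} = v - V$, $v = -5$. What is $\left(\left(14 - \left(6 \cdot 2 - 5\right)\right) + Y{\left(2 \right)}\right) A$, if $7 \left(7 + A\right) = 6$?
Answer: $0$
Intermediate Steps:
$A = - \frac{43}{7}$ ($A = -7 + \frac{1}{7} \cdot 6 = -7 + \frac{6}{7} = - \frac{43}{7} \approx -6.1429$)
$Y{\left(V \right)} = -5 - V$
$\left(\left(14 - \left(6 \cdot 2 - 5\right)\right) + Y{\left(2 \right)}\right) A = \left(\left(14 - \left(6 \cdot 2 - 5\right)\right) - 7\right) \left(- \frac{43}{7}\right) = \left(\left(14 - \left(12 - 5\right)\right) - 7\right) \left(- \frac{43}{7}\right) = \left(\left(14 - 7\right) - 7\right) \left(- \frac{43}{7}\right) = \left(7 - 7\right) \left(- \frac{43}{7}\right) = 0 \left(- \frac{43}{7}\right) = 0$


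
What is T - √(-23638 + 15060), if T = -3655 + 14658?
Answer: 11003 - I*√8578 ≈ 11003.0 - 92.618*I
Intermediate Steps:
T = 11003
T - √(-23638 + 15060) = 11003 - √(-23638 + 15060) = 11003 - √(-8578) = 11003 - I*√8578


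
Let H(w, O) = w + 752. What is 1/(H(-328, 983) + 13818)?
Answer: 1/14242 ≈ 7.0215e-5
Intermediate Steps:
H(w, O) = 752 + w
1/(H(-328, 983) + 13818) = 1/((752 - 328) + 13818) = 1/(424 + 13818) = 1/14242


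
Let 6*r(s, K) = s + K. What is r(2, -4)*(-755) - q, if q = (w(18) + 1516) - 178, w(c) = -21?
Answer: -3196/3 ≈ -1065.3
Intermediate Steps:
r(s, K) = K/6 + s/6 (r(s, K) = (s + K)/6 = (K + s)/6 = K/6 + s/6)
q = 1317 (q = (-21 + 1516) - 178 = 1495 - 178 = 1317)
r(2, -4)*(-755) - q = ((1/6)*(-4) + (1/6)*2)*(-755) - 1*1317 = (-2/3 + 1/3)*(-755) - 1317 = -1/3*(-755) - 1317 = 755/3 - 1317 = -3196/3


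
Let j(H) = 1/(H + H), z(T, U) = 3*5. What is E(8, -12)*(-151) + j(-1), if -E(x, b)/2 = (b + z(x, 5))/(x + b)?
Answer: -227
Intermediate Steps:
z(T, U) = 15
j(H) = 1/(2*H)
E(x, b) = -2*(15 + b)/(b + x) (E(x, b) = -2*(b + 15)/(x + b) = -2*(15 + b)/(b + x))
E(8, -12)*(-151) + j(-1) = (2*(-15 - 1*(-12))/(-12 + 8))*(-151) + (1/2)/(-1) = (2*(-15 + 12)/(-4))*(-151) + (1/2)*(-1) = (2*(-1/4)*(-3))*(-151) - 1/2 = (3/2)*(-151) - 1/2 = -453/2 - 1/2 = -227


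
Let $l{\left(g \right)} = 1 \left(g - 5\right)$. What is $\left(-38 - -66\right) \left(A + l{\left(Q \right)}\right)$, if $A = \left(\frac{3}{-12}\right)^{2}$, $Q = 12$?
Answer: $\frac{791}{4} \approx 197.75$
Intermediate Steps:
$A = \frac{1}{16}$ ($A = \left(3 \left(- \frac{1}{12}\right)\right)^{2} = \left(- \frac{1}{4}\right)^{2} = \frac{1}{16} \approx 0.0625$)
$l{\left(g \right)} = -5 + g$ ($l{\left(g \right)} = 1 \left(-5 + g\right) = -5 + g$)
$\left(-38 - -66\right) \left(A + l{\left(Q \right)}\right) = \left(-38 - -66\right) \left(\frac{1}{16} + \left(-5 + 12\right)\right) = \left(-38 + 66\right) \left(\frac{1}{16} + 7\right) = 28 \cdot \frac{113}{16} = \frac{791}{4}$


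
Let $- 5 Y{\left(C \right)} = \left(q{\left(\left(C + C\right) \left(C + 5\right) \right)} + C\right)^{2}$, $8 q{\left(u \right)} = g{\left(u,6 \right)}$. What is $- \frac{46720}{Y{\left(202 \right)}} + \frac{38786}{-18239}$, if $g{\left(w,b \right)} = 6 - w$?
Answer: $- \frac{65140637618674}{30664245958151} \approx -2.1243$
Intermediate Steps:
$q{\left(u \right)} = \frac{3}{4} - \frac{u}{8}$ ($q{\left(u \right)} = \frac{6 - u}{8} = \frac{3}{4} - \frac{u}{8}$)
$Y{\left(C \right)} = - \frac{\left(\frac{3}{4} + C - \frac{C \left(5 + C\right)}{4}\right)^{2}}{5}$ ($Y{\left(C \right)} = - \frac{\left(\left(\frac{3}{4} - \frac{\left(C + C\right) \left(C + 5\right)}{8}\right) + C\right)^{2}}{5} = - \frac{\left(\left(\frac{3}{4} - \frac{2 C \left(5 + C\right)}{8}\right) + C\right)^{2}}{5} = - \frac{\left(\left(\frac{3}{4} - \frac{C \left(5 + C\right)}{4}\right) + C\right)^{2}}{5} = - \frac{\left(\frac{3}{4} + C - \frac{C \left(5 + C\right)}{4}\right)^{2}}{5}$)
$- \frac{46720}{Y{\left(202 \right)}} + \frac{38786}{-18239} = - \frac{46720}{\left(- \frac{1}{80}\right) \left(-3 + 202 + 202^{2}\right)^{2}} + \frac{38786}{-18239} = - \frac{46720}{\left(- \frac{1}{80}\right) \left(-3 + 202 + 40804\right)^{2}} + 38786 \left(- \frac{1}{18239}\right) = - \frac{46720}{\left(- \frac{1}{80}\right) 41003^{2}} - \frac{38786}{18239} = - \frac{46720}{\left(- \frac{1}{80}\right) 1681246009} - \frac{38786}{18239} = - \frac{46720}{- \frac{1681246009}{80}} - \frac{38786}{18239} = \left(-46720\right) \left(- \frac{80}{1681246009}\right) - \frac{38786}{18239} = \frac{3737600}{1681246009} - \frac{38786}{18239} = - \frac{65140637618674}{30664245958151}$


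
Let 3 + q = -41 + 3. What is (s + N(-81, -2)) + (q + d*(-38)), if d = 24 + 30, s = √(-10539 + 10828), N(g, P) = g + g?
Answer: -2238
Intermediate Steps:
N(g, P) = 2*g
s = 17 (s = √289 = 17)
d = 54
q = -41 (q = -3 + (-41 + 3) = -3 - 38 = -41)
(s + N(-81, -2)) + (q + d*(-38)) = (17 + 2*(-81)) + (-41 + 54*(-38)) = (17 - 162) + (-41 - 2052) = -145 - 2093 = -2238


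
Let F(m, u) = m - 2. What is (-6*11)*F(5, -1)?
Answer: -198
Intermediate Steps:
F(m, u) = -2 + m
(-6*11)*F(5, -1) = (-6*11)*(-2 + 5) = -66*3 = -198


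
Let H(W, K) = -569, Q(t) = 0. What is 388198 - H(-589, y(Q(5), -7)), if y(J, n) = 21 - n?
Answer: 388767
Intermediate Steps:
388198 - H(-589, y(Q(5), -7)) = 388198 - 1*(-569) = 388198 + 569 = 388767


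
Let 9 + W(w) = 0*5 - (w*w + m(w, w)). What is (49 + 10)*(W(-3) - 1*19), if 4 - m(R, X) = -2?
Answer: -2537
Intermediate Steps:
m(R, X) = 6 (m(R, X) = 4 - 1*(-2) = 4 + 2 = 6)
W(w) = -15 - w**2 (W(w) = -9 + (0*5 - (w*w + 6)) = -9 + (0 - (w**2 + 6)) = -9 + (0 - (6 + w**2)) = -9 + (0 + (-6 - w**2)) = -9 + (-6 - w**2) = -15 - w**2)
(49 + 10)*(W(-3) - 1*19) = (49 + 10)*((-15 - 1*(-3)**2) - 1*19) = 59*((-15 - 1*9) - 19) = 59*((-15 - 9) - 19) = 59*(-24 - 19) = 59*(-43) = -2537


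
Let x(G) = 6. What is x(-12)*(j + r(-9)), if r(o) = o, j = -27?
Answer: -216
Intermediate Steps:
x(-12)*(j + r(-9)) = 6*(-27 - 9) = 6*(-36) = -216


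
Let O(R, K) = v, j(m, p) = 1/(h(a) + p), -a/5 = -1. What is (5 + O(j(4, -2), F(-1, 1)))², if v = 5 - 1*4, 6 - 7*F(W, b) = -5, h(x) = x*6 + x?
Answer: 36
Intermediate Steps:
a = 5 (a = -5*(-1) = 5)
h(x) = 7*x (h(x) = 6*x + x = 7*x)
j(m, p) = 1/(35 + p) (j(m, p) = 1/(7*5 + p) = 1/(35 + p))
F(W, b) = 11/7 (F(W, b) = 6/7 - ⅐*(-5) = 6/7 + 5/7 = 11/7)
v = 1 (v = 5 - 4 = 1)
O(R, K) = 1
(5 + O(j(4, -2), F(-1, 1)))² = (5 + 1)² = 6² = 36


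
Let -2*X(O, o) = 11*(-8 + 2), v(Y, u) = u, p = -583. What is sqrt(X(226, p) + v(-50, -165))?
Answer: 2*I*sqrt(33) ≈ 11.489*I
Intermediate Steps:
X(O, o) = 33 (X(O, o) = -11*(-8 + 2)/2 = -11*(-6)/2 = -1/2*(-66) = 33)
sqrt(X(226, p) + v(-50, -165)) = sqrt(33 - 165) = sqrt(-132) = 2*I*sqrt(33)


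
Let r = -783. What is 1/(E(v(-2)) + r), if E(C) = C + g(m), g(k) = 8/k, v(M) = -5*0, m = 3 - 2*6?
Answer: -9/7055 ≈ -0.0012757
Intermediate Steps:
m = -9 (m = 3 - 12 = -9)
v(M) = 0
E(C) = -8/9 + C (E(C) = C + 8/(-9) = C + 8*(-⅑) = C - 8/9 = -8/9 + C)
1/(E(v(-2)) + r) = 1/((-8/9 + 0) - 783) = 1/(-8/9 - 783) = 1/(-7055/9) = -9/7055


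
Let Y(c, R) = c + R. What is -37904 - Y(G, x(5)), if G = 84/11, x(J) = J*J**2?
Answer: -418403/11 ≈ -38037.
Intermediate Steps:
x(J) = J**3
G = 84/11 (G = 84*(1/11) = 84/11 ≈ 7.6364)
Y(c, R) = R + c
-37904 - Y(G, x(5)) = -37904 - (5**3 + 84/11) = -37904 - (125 + 84/11) = -37904 - 1*1459/11 = -37904 - 1459/11 = -418403/11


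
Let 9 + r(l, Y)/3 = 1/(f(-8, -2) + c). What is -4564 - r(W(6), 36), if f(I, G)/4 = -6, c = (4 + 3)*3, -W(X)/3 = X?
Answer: -4536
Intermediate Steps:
W(X) = -3*X
c = 21 (c = 7*3 = 21)
f(I, G) = -24 (f(I, G) = 4*(-6) = -24)
r(l, Y) = -28 (r(l, Y) = -27 + 3/(-24 + 21) = -27 + 3/(-3) = -27 + 3*(-1/3) = -27 - 1 = -28)
-4564 - r(W(6), 36) = -4564 - 1*(-28) = -4564 + 28 = -4536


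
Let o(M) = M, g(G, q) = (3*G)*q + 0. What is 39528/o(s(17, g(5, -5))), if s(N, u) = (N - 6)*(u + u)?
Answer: -6588/275 ≈ -23.956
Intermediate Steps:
g(G, q) = 3*G*q (g(G, q) = 3*G*q + 0 = 3*G*q)
s(N, u) = 2*u*(-6 + N) (s(N, u) = (-6 + N)*(2*u) = 2*u*(-6 + N))
39528/o(s(17, g(5, -5))) = 39528/((2*(3*5*(-5))*(-6 + 17))) = 39528/((2*(-75)*11)) = 39528/(-1650) = 39528*(-1/1650) = -6588/275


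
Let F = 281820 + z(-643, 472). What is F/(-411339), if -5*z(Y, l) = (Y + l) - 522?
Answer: -469931/685565 ≈ -0.68546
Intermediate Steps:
z(Y, l) = 522/5 - Y/5 - l/5 (z(Y, l) = -((Y + l) - 522)/5 = -(-522 + Y + l)/5 = 522/5 - Y/5 - l/5)
F = 1409793/5 (F = 281820 + (522/5 - ⅕*(-643) - ⅕*472) = 281820 + (522/5 + 643/5 - 472/5) = 281820 + 693/5 = 1409793/5 ≈ 2.8196e+5)
F/(-411339) = (1409793/5)/(-411339) = (1409793/5)*(-1/411339) = -469931/685565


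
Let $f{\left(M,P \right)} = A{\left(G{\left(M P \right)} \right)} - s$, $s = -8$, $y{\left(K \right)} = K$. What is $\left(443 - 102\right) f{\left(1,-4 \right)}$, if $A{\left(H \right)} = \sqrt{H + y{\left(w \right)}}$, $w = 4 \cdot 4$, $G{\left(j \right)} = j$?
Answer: $2728 + 682 \sqrt{3} \approx 3909.3$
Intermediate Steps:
$w = 16$
$A{\left(H \right)} = \sqrt{16 + H}$ ($A{\left(H \right)} = \sqrt{H + 16} = \sqrt{16 + H}$)
$f{\left(M,P \right)} = 8 + \sqrt{16 + M P}$ ($f{\left(M,P \right)} = \sqrt{16 + M P} - -8 = \sqrt{16 + M P} + 8 = 8 + \sqrt{16 + M P}$)
$\left(443 - 102\right) f{\left(1,-4 \right)} = \left(443 - 102\right) \left(8 + \sqrt{16 + 1 \left(-4\right)}\right) = 341 \left(8 + \sqrt{16 - 4}\right) = 341 \left(8 + \sqrt{12}\right) = 341 \left(8 + 2 \sqrt{3}\right) = 2728 + 682 \sqrt{3}$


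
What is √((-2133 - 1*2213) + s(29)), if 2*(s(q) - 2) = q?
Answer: I*√17318/2 ≈ 65.799*I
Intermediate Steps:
s(q) = 2 + q/2
√((-2133 - 1*2213) + s(29)) = √((-2133 - 1*2213) + (2 + (½)*29)) = √((-2133 - 2213) + (2 + 29/2)) = √(-4346 + 33/2) = √(-8659/2) = I*√17318/2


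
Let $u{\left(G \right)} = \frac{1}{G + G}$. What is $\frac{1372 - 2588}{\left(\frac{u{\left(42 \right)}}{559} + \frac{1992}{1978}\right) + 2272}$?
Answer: $- \frac{1313265408}{2454820391} \approx -0.53497$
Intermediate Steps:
$u{\left(G \right)} = \frac{1}{2 G}$
$\frac{1372 - 2588}{\left(\frac{u{\left(42 \right)}}{559} + \frac{1992}{1978}\right) + 2272} = \frac{1372 - 2588}{\left(\frac{\frac{1}{2} \cdot \frac{1}{42}}{559} + \frac{1992}{1978}\right) + 2272} = - \frac{1216}{\left(\frac{1}{2} \cdot \frac{1}{42} \cdot \frac{1}{559} + 1992 \cdot \frac{1}{1978}\right) + 2272} = - \frac{1216}{\left(\frac{1}{84} \cdot \frac{1}{559} + \frac{996}{989}\right) + 2272} = - \frac{1216}{\left(\frac{1}{46956} + \frac{996}{989}\right) + 2272} = - \frac{1216}{\frac{1087655}{1079988} + 2272} = - \frac{1216}{\frac{2454820391}{1079988}} = \left(-1216\right) \frac{1079988}{2454820391} = - \frac{1313265408}{2454820391}$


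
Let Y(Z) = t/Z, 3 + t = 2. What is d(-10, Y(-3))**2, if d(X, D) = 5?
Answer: 25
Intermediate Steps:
t = -1 (t = -3 + 2 = -1)
Y(Z) = -1/Z
d(-10, Y(-3))**2 = 5**2 = 25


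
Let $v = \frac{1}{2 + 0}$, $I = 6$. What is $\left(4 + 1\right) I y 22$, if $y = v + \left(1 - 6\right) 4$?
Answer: $-12870$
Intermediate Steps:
$v = \frac{1}{2} \approx 0.5$
$y = - \frac{39}{2}$ ($y = \frac{1}{2} + \left(1 - 6\right) 4 = \frac{1}{2} - 20 = - \frac{39}{2} \approx -19.5$)
$\left(4 + 1\right) I y 22 = \left(4 + 1\right) 6 \left(- \frac{39}{2}\right) 22 = 5 \cdot 6 \left(- \frac{39}{2}\right) 22 = 30 \left(- \frac{39}{2}\right) 22 = \left(-585\right) 22 = -12870$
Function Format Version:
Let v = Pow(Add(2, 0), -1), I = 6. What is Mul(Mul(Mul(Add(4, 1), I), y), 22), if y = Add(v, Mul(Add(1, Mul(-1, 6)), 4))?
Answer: -12870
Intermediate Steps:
v = Rational(1, 2) (v = Pow(2, -1) = Rational(1, 2) ≈ 0.50000)
y = Rational(-39, 2) (y = Add(Rational(1, 2), Mul(Add(1, Mul(-1, 6)), 4)) = Add(Rational(1, 2), Mul(Add(1, -6), 4)) = Add(Rational(1, 2), Mul(-5, 4)) = Add(Rational(1, 2), -20) = Rational(-39, 2) ≈ -19.500)
Mul(Mul(Mul(Add(4, 1), I), y), 22) = Mul(Mul(Mul(Add(4, 1), 6), Rational(-39, 2)), 22) = Mul(Mul(Mul(5, 6), Rational(-39, 2)), 22) = Mul(Mul(30, Rational(-39, 2)), 22) = Mul(-585, 22) = -12870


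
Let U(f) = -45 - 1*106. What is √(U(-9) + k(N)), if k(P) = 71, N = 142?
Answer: 4*I*√5 ≈ 8.9443*I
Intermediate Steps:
U(f) = -151 (U(f) = -45 - 106 = -151)
√(U(-9) + k(N)) = √(-151 + 71) = √(-80) = 4*I*√5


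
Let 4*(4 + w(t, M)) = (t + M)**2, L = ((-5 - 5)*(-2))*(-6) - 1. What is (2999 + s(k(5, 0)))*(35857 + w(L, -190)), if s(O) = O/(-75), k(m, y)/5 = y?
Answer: 720158867/4 ≈ 1.8004e+8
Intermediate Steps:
k(m, y) = 5*y
L = -121 (L = -10*(-2)*(-6) - 1 = 20*(-6) - 1 = -120 - 1 = -121)
w(t, M) = -4 + (M + t)**2/4 (w(t, M) = -4 + (t + M)**2/4 = -4 + (M + t)**2/4)
s(O) = -O/75 (s(O) = O*(-1/75) = -O/75)
(2999 + s(k(5, 0)))*(35857 + w(L, -190)) = (2999 - 0/15)*(35857 + (-4 + (-190 - 121)**2/4)) = (2999 - 1/75*0)*(35857 + (-4 + (1/4)*(-311)**2)) = (2999 + 0)*(35857 + (-4 + (1/4)*96721)) = 2999*(35857 + (-4 + 96721/4)) = 2999*(35857 + 96705/4) = 2999*(240133/4) = 720158867/4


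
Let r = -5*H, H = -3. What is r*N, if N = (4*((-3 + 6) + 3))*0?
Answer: 0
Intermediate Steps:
N = 0 (N = (4*(3 + 3))*0 = (4*6)*0 = 24*0 = 0)
r = 15 (r = -5*(-3) = 15)
r*N = 15*0 = 0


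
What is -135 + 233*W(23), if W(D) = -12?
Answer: -2931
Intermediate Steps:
-135 + 233*W(23) = -135 + 233*(-12) = -135 - 2796 = -2931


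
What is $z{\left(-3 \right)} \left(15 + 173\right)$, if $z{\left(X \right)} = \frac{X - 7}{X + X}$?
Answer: $\frac{940}{3} \approx 313.33$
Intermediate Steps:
$z{\left(X \right)} = \frac{-7 + X}{2 X}$
$z{\left(-3 \right)} \left(15 + 173\right) = \frac{-7 - 3}{2 \left(-3\right)} \left(15 + 173\right) = \frac{1}{2} \left(- \frac{1}{3}\right) \left(-10\right) 188 = \frac{5}{3} \cdot 188 = \frac{940}{3}$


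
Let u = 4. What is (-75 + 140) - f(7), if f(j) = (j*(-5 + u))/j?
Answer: 66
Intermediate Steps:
f(j) = -1 (f(j) = (j*(-5 + 4))/j = (j*(-1))/j = (-j)/j = -1)
(-75 + 140) - f(7) = (-75 + 140) - 1*(-1) = 65 + 1 = 66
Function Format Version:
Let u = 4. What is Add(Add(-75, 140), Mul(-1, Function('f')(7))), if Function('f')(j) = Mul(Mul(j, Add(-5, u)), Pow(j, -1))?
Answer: 66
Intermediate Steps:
Function('f')(j) = -1 (Function('f')(j) = Mul(Mul(j, Add(-5, 4)), Pow(j, -1)) = Mul(Mul(j, -1), Pow(j, -1)) = Mul(Mul(-1, j), Pow(j, -1)) = -1)
Add(Add(-75, 140), Mul(-1, Function('f')(7))) = Add(Add(-75, 140), Mul(-1, -1)) = Add(65, 1) = 66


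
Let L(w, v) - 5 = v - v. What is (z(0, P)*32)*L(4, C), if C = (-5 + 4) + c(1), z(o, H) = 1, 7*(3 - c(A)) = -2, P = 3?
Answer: 160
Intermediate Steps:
c(A) = 23/7 (c(A) = 3 - ⅐*(-2) = 3 + 2/7 = 23/7)
C = 16/7 (C = (-5 + 4) + 23/7 = -1 + 23/7 = 16/7 ≈ 2.2857)
L(w, v) = 5 (L(w, v) = 5 + (v - v) = 5 + 0 = 5)
(z(0, P)*32)*L(4, C) = (1*32)*5 = 32*5 = 160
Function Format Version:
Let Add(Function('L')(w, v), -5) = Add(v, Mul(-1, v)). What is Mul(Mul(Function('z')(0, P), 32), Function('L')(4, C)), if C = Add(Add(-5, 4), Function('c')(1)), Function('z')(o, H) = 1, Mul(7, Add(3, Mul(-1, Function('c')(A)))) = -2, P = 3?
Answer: 160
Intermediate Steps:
Function('c')(A) = Rational(23, 7) (Function('c')(A) = Add(3, Mul(Rational(-1, 7), -2)) = Add(3, Rational(2, 7)) = Rational(23, 7))
C = Rational(16, 7) (C = Add(Add(-5, 4), Rational(23, 7)) = Add(-1, Rational(23, 7)) = Rational(16, 7) ≈ 2.2857)
Function('L')(w, v) = 5 (Function('L')(w, v) = Add(5, Add(v, Mul(-1, v))) = Add(5, 0) = 5)
Mul(Mul(Function('z')(0, P), 32), Function('L')(4, C)) = Mul(Mul(1, 32), 5) = Mul(32, 5) = 160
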